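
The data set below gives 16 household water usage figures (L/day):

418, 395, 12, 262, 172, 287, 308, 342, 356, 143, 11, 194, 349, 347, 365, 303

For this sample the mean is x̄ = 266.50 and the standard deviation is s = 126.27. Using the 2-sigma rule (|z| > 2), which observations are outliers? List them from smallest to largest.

Cutoffs at x̄ ± 2s: 266.50 ± 2·126.27 = [13.96, 519.04].
11: z = -2.02, |z| > 2 → outlier.
12: z = -2.02, |z| > 2 → outlier.
Every other value lies within [13.96, 519.04].

11, 12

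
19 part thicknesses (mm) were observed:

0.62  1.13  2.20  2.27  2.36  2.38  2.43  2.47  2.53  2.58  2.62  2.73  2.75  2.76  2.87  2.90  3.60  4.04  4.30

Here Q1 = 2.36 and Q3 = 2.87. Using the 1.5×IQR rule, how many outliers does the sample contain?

4

IQR = 0.51; fences at 2.36 − 0.765 = 1.595 and 2.87 + 0.765 = 3.635.
Outside the cutoffs: 0.62, 1.13, 4.04, 4.30.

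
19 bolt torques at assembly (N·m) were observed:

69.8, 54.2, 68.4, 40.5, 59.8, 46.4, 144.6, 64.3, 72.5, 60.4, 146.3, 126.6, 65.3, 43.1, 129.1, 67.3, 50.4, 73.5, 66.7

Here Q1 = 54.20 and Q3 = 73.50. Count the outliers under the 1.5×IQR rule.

IQR = 19.30; fences at 54.20 − 28.95 = 25.25 and 73.50 + 28.95 = 102.45.
Outside the cutoffs: 126.6, 129.1, 144.6, 146.3.

4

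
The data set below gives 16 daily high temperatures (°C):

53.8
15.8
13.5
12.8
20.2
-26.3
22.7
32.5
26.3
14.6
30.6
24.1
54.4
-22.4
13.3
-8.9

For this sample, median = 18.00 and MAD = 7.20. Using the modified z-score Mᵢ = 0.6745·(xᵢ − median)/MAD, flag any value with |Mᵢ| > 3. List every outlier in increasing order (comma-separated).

|Mᵢ| > 3 ⇔ |xᵢ − 18.00| > 3·7.20/0.6745 = 32.02.
So outliers lie outside [-14.02, 50.02].
-26.3: M = -4.15 → outlier.
-22.4: M = -3.78 → outlier.
53.8: M = 3.35 → outlier.
54.4: M = 3.41 → outlier.

-26.3, -22.4, 53.8, 54.4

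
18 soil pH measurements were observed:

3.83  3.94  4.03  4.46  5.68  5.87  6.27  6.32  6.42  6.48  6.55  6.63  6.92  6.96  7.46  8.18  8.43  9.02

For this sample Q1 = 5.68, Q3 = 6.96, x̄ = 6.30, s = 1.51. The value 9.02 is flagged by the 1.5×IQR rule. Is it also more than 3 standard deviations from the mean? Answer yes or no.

no

z = (9.02 − 6.30) / 1.51 = 1.80.
|z| = 1.80 ≤ 3.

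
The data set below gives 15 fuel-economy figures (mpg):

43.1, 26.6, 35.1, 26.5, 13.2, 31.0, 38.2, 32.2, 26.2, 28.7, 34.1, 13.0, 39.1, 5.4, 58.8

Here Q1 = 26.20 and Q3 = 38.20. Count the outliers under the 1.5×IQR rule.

IQR = 12.00; fences at 26.20 − 18.00 = 8.20 and 38.20 + 18.00 = 56.20.
Outside the cutoffs: 5.4, 58.8.

2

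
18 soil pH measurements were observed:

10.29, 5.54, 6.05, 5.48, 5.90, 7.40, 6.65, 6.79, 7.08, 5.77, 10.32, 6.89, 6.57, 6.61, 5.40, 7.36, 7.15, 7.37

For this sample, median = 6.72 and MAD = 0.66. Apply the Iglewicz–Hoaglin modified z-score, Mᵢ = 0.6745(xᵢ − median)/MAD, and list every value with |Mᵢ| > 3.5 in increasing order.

10.29, 10.32

|Mᵢ| > 3.5 ⇔ |xᵢ − 6.72| > 3.5·0.66/0.6745 = 3.42.
So outliers lie outside [3.30, 10.14].
10.29: M = 3.65 → outlier.
10.32: M = 3.68 → outlier.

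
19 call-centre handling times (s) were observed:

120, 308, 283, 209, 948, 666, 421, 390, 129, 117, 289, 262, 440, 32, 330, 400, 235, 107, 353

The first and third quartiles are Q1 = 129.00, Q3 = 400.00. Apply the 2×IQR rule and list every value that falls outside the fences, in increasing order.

IQR = Q3 − Q1 = 400.00 − 129.00 = 271.00.
Lower fence = Q1 − 2·IQR = 129.00 − 542.00 = -413.00.
Upper fence = Q3 + 2·IQR = 400.00 + 542.00 = 942.00.
948 > 942.00 → outlier.
All remaining values lie within [-413.00, 942.00].

948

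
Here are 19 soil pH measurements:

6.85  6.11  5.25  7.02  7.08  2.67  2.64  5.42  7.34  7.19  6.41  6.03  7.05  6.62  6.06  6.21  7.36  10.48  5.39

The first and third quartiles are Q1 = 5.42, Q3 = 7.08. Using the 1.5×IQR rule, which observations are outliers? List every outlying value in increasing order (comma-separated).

2.64, 2.67, 10.48

IQR = Q3 − Q1 = 7.08 − 5.42 = 1.66.
Lower fence = Q1 − 1.5·IQR = 5.42 − 2.49 = 2.93.
Upper fence = Q3 + 1.5·IQR = 7.08 + 2.49 = 9.57.
2.64 < 2.93 → outlier.
2.67 < 2.93 → outlier.
10.48 > 9.57 → outlier.
All remaining values lie within [2.93, 9.57].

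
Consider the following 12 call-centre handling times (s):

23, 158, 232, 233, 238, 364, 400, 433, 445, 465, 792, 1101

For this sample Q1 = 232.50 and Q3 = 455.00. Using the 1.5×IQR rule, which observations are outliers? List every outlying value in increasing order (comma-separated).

792, 1101

IQR = Q3 − Q1 = 455.00 − 232.50 = 222.50.
Lower fence = Q1 − 1.5·IQR = 232.50 − 333.75 = -101.25.
Upper fence = Q3 + 1.5·IQR = 455.00 + 333.75 = 788.75.
792 > 788.75 → outlier.
1101 > 788.75 → outlier.
All remaining values lie within [-101.25, 788.75].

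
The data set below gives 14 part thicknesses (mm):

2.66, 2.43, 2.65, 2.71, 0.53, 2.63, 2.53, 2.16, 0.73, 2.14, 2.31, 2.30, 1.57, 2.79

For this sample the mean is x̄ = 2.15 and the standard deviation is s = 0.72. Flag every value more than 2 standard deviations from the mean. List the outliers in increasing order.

Cutoffs at x̄ ± 2s: 2.15 ± 2·0.72 = [0.71, 3.59].
0.53: z = -2.25, |z| > 2 → outlier.
Every other value lies within [0.71, 3.59].

0.53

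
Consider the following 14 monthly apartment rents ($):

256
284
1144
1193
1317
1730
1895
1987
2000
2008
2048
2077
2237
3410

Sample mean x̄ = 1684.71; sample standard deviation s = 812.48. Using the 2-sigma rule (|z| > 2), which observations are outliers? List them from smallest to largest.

3410

Cutoffs at x̄ ± 2s: 1684.71 ± 2·812.48 = [59.75, 3309.67].
3410: z = 2.12, |z| > 2 → outlier.
Every other value lies within [59.75, 3309.67].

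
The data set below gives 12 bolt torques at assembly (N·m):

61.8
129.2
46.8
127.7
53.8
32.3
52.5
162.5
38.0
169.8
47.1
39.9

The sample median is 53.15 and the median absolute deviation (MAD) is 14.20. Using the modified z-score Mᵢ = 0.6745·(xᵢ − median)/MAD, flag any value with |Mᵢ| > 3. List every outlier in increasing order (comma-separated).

|Mᵢ| > 3 ⇔ |xᵢ − 53.15| > 3·14.20/0.6745 = 63.16.
So outliers lie outside [-10.01, 116.31].
127.7: M = 3.54 → outlier.
129.2: M = 3.61 → outlier.
162.5: M = 5.19 → outlier.
169.8: M = 5.54 → outlier.

127.7, 129.2, 162.5, 169.8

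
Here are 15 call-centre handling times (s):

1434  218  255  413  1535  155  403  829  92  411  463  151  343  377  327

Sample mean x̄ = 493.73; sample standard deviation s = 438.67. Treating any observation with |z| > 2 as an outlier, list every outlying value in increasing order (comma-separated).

1434, 1535

Cutoffs at x̄ ± 2s: 493.73 ± 2·438.67 = [-383.61, 1371.07].
1434: z = 2.14, |z| > 2 → outlier.
1535: z = 2.37, |z| > 2 → outlier.
Every other value lies within [-383.61, 1371.07].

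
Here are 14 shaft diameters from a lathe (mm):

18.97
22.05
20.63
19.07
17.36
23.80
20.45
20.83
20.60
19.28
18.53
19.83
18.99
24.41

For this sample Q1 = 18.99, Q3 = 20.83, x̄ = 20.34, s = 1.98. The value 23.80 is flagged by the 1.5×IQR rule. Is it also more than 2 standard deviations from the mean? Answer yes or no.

no

z = (23.80 − 20.34) / 1.98 = 1.75.
|z| = 1.75 ≤ 2.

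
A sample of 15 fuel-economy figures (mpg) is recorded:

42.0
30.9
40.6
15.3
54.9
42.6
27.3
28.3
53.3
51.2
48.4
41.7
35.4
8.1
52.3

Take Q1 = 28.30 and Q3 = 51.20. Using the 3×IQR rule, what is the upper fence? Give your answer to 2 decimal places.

119.90

IQR = Q3 − Q1 = 51.20 − 28.30 = 22.90.
Lower fence = Q1 − 3·IQR = 28.30 − 68.70 = -40.40.
Upper fence = Q3 + 3·IQR = 51.20 + 68.70 = 119.90.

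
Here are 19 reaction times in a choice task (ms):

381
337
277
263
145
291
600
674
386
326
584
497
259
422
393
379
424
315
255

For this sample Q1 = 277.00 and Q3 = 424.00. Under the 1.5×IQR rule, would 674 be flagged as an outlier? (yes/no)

IQR = Q3 − Q1 = 424.00 − 277.00 = 147.00.
Lower fence = Q1 − 1.5·IQR = 277.00 − 220.50 = 56.50.
Upper fence = Q3 + 1.5·IQR = 424.00 + 220.50 = 644.50.
674 lies above the upper fence.

yes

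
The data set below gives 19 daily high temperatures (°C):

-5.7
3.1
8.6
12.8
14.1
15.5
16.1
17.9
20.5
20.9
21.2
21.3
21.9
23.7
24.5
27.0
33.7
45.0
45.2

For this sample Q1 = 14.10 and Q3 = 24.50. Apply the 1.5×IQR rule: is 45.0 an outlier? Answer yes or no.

IQR = Q3 − Q1 = 24.50 − 14.10 = 10.40.
Lower fence = Q1 − 1.5·IQR = 14.10 − 15.60 = -1.50.
Upper fence = Q3 + 1.5·IQR = 24.50 + 15.60 = 40.10.
45.0 lies above the upper fence.

yes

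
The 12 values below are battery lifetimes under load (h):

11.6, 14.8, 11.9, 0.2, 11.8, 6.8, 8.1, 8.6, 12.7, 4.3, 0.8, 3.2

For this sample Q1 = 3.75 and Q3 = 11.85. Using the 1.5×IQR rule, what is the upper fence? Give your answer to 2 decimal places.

IQR = Q3 − Q1 = 11.85 − 3.75 = 8.10.
Lower fence = Q1 − 1.5·IQR = 3.75 − 12.15 = -8.40.
Upper fence = Q3 + 1.5·IQR = 11.85 + 12.15 = 24.00.

24.00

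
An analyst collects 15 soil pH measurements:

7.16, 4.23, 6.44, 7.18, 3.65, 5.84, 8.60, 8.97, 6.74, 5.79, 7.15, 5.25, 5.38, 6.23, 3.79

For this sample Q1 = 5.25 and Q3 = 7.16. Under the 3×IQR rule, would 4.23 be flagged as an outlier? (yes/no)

IQR = Q3 − Q1 = 7.16 − 5.25 = 1.91.
Lower fence = Q1 − 3·IQR = 5.25 − 5.73 = -0.48.
Upper fence = Q3 + 3·IQR = 7.16 + 5.73 = 12.89.
4.23 lies within [-0.48, 12.89].

no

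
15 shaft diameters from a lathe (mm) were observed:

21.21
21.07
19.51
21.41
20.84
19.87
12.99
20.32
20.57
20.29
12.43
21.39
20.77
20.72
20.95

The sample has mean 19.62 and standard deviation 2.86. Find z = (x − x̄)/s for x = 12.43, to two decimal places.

-2.51

z = (12.43 − 19.62) / 2.86 = -2.51.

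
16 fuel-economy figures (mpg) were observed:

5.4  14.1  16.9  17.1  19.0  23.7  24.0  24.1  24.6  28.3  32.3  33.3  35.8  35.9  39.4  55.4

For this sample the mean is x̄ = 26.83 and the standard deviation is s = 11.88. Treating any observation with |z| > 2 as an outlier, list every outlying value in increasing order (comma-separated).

55.4

Cutoffs at x̄ ± 2s: 26.83 ± 2·11.88 = [3.07, 50.59].
55.4: z = 2.40, |z| > 2 → outlier.
Every other value lies within [3.07, 50.59].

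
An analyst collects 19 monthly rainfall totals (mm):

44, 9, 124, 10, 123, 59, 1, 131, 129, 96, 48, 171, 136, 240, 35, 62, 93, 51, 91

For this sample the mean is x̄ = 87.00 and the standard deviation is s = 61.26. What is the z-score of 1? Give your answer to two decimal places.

z = (1 − 87.00) / 61.26 = -1.40.

-1.40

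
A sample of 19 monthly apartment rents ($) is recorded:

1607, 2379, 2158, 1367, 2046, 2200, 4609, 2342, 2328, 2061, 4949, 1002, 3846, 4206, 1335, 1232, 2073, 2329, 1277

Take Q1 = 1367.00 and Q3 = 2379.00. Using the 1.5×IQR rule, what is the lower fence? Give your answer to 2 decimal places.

IQR = Q3 − Q1 = 2379.00 − 1367.00 = 1012.00.
Lower fence = Q1 − 1.5·IQR = 1367.00 − 1518.00 = -151.00.
Upper fence = Q3 + 1.5·IQR = 2379.00 + 1518.00 = 3897.00.

-151.00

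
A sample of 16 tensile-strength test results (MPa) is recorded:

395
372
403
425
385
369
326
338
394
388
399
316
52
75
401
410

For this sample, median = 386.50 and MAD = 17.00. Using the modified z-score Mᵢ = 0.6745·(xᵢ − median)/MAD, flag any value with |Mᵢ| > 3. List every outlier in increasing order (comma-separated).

|Mᵢ| > 3 ⇔ |xᵢ − 386.50| > 3·17.00/0.6745 = 75.61.
So outliers lie outside [310.89, 462.11].
52: M = -13.27 → outlier.
75: M = -12.36 → outlier.

52, 75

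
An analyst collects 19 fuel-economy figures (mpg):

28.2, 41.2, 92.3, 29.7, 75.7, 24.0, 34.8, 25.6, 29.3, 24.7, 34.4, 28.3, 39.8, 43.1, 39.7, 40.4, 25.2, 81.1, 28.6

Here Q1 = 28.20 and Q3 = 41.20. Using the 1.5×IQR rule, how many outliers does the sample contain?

IQR = 13.00; fences at 28.20 − 19.50 = 8.70 and 41.20 + 19.50 = 60.70.
Outside the cutoffs: 75.7, 81.1, 92.3.

3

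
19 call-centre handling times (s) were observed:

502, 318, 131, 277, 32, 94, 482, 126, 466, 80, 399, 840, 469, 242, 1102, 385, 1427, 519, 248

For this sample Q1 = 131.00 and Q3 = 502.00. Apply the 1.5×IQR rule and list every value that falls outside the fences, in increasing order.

IQR = Q3 − Q1 = 502.00 − 131.00 = 371.00.
Lower fence = Q1 − 1.5·IQR = 131.00 − 556.50 = -425.50.
Upper fence = Q3 + 1.5·IQR = 502.00 + 556.50 = 1058.50.
1102 > 1058.50 → outlier.
1427 > 1058.50 → outlier.
All remaining values lie within [-425.50, 1058.50].

1102, 1427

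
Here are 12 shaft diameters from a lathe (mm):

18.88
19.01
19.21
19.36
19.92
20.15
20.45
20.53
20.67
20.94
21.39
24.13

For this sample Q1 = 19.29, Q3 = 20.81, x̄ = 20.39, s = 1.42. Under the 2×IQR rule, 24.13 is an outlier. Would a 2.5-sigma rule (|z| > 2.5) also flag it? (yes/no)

z = (24.13 − 20.39) / 1.42 = 2.63.
|z| = 2.63 > 2.5.

yes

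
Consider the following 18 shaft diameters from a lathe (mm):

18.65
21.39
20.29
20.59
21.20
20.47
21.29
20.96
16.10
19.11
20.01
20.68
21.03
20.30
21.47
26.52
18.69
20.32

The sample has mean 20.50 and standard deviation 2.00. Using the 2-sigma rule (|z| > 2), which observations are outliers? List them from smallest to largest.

Cutoffs at x̄ ± 2s: 20.50 ± 2·2.00 = [16.50, 24.50].
16.10: z = -2.20, |z| > 2 → outlier.
26.52: z = 3.01, |z| > 2 → outlier.
Every other value lies within [16.50, 24.50].

16.10, 26.52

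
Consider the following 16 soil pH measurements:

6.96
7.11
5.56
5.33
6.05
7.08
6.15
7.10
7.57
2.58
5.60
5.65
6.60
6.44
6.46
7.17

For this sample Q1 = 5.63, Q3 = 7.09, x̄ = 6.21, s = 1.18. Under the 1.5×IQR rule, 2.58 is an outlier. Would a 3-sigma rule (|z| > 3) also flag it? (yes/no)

z = (2.58 − 6.21) / 1.18 = -3.08.
|z| = 3.08 > 3.

yes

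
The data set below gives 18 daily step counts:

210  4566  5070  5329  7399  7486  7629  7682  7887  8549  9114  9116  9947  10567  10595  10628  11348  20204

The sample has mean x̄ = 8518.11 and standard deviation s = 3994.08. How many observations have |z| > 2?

2

Cutoffs: x̄ ± 2s = [529.95, 16506.27].
Outside the cutoffs: 210, 20204.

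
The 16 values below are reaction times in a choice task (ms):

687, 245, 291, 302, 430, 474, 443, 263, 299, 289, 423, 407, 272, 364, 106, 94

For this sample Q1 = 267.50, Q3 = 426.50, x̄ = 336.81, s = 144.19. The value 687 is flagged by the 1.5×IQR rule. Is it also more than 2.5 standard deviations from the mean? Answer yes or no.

no

z = (687 − 336.81) / 144.19 = 2.43.
|z| = 2.43 ≤ 2.5.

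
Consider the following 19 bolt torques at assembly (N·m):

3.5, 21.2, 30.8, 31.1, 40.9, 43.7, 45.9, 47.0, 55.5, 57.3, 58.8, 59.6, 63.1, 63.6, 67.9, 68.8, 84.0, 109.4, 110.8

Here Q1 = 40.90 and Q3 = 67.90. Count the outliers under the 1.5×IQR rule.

IQR = 27.00; fences at 40.90 − 40.50 = 0.40 and 67.90 + 40.50 = 108.40.
Outside the cutoffs: 109.4, 110.8.

2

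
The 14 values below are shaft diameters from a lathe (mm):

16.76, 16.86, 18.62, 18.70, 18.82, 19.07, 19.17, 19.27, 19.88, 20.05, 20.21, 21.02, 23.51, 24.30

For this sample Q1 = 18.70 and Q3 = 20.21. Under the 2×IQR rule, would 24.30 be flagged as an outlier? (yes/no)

yes

IQR = Q3 − Q1 = 20.21 − 18.70 = 1.51.
Lower fence = Q1 − 2·IQR = 18.70 − 3.02 = 15.68.
Upper fence = Q3 + 2·IQR = 20.21 + 3.02 = 23.23.
24.30 lies above the upper fence.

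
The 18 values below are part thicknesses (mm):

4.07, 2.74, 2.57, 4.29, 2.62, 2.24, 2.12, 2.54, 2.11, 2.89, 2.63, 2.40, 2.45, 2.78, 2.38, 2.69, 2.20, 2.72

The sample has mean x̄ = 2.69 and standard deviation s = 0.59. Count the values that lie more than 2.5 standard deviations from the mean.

Cutoffs: x̄ ± 2.5s = [1.215, 4.165].
Outside the cutoffs: 4.29.

1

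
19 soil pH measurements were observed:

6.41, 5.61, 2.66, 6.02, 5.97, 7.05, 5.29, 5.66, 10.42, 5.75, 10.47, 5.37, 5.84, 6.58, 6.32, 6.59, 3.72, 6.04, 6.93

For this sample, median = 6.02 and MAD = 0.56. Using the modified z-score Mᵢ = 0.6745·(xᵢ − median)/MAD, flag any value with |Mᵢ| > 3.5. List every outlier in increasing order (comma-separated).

2.66, 10.42, 10.47

|Mᵢ| > 3.5 ⇔ |xᵢ − 6.02| > 3.5·0.56/0.6745 = 2.91.
So outliers lie outside [3.11, 8.93].
2.66: M = -4.05 → outlier.
10.42: M = 5.30 → outlier.
10.47: M = 5.36 → outlier.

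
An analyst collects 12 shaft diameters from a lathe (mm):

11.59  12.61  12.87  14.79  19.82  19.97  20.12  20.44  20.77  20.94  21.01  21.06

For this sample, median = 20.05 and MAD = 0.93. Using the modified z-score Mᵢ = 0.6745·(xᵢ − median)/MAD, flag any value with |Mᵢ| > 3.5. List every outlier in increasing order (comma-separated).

11.59, 12.61, 12.87, 14.79

|Mᵢ| > 3.5 ⇔ |xᵢ − 20.05| > 3.5·0.93/0.6745 = 4.83.
So outliers lie outside [15.22, 24.88].
11.59: M = -6.14 → outlier.
12.61: M = -5.40 → outlier.
12.87: M = -5.21 → outlier.
14.79: M = -3.81 → outlier.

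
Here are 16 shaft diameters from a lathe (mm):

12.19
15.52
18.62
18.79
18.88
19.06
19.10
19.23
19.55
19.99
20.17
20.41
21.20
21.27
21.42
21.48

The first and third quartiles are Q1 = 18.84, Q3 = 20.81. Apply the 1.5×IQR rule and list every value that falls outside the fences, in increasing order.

12.19, 15.52

IQR = Q3 − Q1 = 20.81 − 18.84 = 1.97.
Lower fence = Q1 − 1.5·IQR = 18.84 − 2.955 = 15.885.
Upper fence = Q3 + 1.5·IQR = 20.81 + 2.955 = 23.765.
12.19 < 15.885 → outlier.
15.52 < 15.885 → outlier.
All remaining values lie within [15.885, 23.765].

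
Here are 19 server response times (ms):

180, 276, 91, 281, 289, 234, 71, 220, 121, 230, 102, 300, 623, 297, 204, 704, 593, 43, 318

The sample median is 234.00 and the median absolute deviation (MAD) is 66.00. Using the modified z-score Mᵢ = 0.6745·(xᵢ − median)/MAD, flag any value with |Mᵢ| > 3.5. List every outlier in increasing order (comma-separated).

593, 623, 704

|Mᵢ| > 3.5 ⇔ |xᵢ − 234.00| > 3.5·66.00/0.6745 = 342.48.
So outliers lie outside [-108.48, 576.48].
593: M = 3.67 → outlier.
623: M = 3.98 → outlier.
704: M = 4.80 → outlier.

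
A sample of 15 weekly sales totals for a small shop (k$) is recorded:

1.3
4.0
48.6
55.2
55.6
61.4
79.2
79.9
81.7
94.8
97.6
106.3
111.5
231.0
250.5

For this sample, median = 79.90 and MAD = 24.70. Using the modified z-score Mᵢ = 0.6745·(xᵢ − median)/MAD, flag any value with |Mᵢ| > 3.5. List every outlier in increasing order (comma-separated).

231.0, 250.5

|Mᵢ| > 3.5 ⇔ |xᵢ − 79.90| > 3.5·24.70/0.6745 = 128.17.
So outliers lie outside [-48.27, 208.07].
231.0: M = 4.13 → outlier.
250.5: M = 4.66 → outlier.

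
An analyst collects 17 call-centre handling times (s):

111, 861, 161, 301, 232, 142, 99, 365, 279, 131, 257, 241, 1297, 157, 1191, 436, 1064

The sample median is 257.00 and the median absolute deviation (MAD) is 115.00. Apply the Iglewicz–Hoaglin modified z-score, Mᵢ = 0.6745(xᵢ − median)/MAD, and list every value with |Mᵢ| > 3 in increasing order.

861, 1064, 1191, 1297

|Mᵢ| > 3 ⇔ |xᵢ − 257.00| > 3·115.00/0.6745 = 511.49.
So outliers lie outside [-254.49, 768.49].
861: M = 3.54 → outlier.
1064: M = 4.73 → outlier.
1191: M = 5.48 → outlier.
1297: M = 6.10 → outlier.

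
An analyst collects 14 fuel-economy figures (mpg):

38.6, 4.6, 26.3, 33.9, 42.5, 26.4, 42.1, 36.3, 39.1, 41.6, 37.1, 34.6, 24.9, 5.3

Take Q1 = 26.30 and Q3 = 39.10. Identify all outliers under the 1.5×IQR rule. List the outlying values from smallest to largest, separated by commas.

IQR = Q3 − Q1 = 39.10 − 26.30 = 12.80.
Lower fence = Q1 − 1.5·IQR = 26.30 − 19.20 = 7.10.
Upper fence = Q3 + 1.5·IQR = 39.10 + 19.20 = 58.30.
4.6 < 7.10 → outlier.
5.3 < 7.10 → outlier.
All remaining values lie within [7.10, 58.30].

4.6, 5.3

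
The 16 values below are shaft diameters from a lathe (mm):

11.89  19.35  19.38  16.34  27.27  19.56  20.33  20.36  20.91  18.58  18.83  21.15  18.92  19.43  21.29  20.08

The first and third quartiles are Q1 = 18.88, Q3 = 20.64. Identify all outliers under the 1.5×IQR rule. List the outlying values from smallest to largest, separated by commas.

11.89, 27.27

IQR = Q3 − Q1 = 20.64 − 18.88 = 1.76.
Lower fence = Q1 − 1.5·IQR = 18.88 − 2.64 = 16.24.
Upper fence = Q3 + 1.5·IQR = 20.64 + 2.64 = 23.28.
11.89 < 16.24 → outlier.
27.27 > 23.28 → outlier.
All remaining values lie within [16.24, 23.28].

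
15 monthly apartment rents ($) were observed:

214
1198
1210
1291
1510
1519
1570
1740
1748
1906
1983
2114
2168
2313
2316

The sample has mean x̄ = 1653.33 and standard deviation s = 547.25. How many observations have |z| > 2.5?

1

Cutoffs: x̄ ± 2.5s = [285.205, 3021.455].
Outside the cutoffs: 214.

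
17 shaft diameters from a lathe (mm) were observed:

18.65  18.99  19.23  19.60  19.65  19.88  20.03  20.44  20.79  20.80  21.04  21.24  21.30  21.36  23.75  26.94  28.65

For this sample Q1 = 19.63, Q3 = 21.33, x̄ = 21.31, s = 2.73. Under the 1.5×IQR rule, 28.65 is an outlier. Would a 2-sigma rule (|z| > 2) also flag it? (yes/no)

z = (28.65 − 21.31) / 2.73 = 2.69.
|z| = 2.69 > 2.

yes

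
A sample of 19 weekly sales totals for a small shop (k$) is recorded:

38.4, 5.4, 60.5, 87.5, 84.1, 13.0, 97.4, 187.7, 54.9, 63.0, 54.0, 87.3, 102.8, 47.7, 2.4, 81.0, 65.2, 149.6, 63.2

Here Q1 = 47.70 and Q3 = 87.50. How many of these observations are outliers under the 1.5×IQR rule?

IQR = 39.80; fences at 47.70 − 59.70 = -12.00 and 87.50 + 59.70 = 147.20.
Outside the cutoffs: 149.6, 187.7.

2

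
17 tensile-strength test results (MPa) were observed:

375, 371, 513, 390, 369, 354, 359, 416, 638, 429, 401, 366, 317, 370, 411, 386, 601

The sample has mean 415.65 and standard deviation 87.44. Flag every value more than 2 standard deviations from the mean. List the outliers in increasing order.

601, 638

Cutoffs at x̄ ± 2s: 415.65 ± 2·87.44 = [240.77, 590.53].
601: z = 2.12, |z| > 2 → outlier.
638: z = 2.54, |z| > 2 → outlier.
Every other value lies within [240.77, 590.53].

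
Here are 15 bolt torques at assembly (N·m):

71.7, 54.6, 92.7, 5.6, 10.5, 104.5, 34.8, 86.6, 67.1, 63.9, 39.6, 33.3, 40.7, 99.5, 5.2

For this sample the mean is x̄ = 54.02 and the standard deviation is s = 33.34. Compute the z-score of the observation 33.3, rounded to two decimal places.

-0.62

z = (33.3 − 54.02) / 33.34 = -0.62.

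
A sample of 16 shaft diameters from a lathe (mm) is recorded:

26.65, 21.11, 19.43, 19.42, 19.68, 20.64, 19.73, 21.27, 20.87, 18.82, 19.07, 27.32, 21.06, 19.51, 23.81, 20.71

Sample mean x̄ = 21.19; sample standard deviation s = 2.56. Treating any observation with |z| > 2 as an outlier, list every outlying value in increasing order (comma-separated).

Cutoffs at x̄ ± 2s: 21.19 ± 2·2.56 = [16.07, 26.31].
26.65: z = 2.13, |z| > 2 → outlier.
27.32: z = 2.39, |z| > 2 → outlier.
Every other value lies within [16.07, 26.31].

26.65, 27.32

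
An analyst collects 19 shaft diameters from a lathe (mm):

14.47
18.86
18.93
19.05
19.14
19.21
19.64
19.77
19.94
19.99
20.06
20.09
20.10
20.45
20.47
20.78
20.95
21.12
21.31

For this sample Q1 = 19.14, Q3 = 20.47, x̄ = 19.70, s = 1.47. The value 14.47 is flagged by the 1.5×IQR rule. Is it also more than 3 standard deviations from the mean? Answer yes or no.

z = (14.47 − 19.70) / 1.47 = -3.56.
|z| = 3.56 > 3.

yes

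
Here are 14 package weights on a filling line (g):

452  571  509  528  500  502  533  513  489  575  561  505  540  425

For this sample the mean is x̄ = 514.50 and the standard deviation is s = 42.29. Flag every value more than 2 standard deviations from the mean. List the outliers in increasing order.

425

Cutoffs at x̄ ± 2s: 514.50 ± 2·42.29 = [429.92, 599.08].
425: z = -2.12, |z| > 2 → outlier.
Every other value lies within [429.92, 599.08].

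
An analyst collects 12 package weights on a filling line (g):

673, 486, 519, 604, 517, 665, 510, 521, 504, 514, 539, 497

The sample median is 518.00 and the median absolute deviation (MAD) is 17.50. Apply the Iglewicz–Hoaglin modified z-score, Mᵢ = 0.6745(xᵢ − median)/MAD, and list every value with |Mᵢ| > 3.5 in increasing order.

|Mᵢ| > 3.5 ⇔ |xᵢ − 518.00| > 3.5·17.50/0.6745 = 90.81.
So outliers lie outside [427.19, 608.81].
665: M = 5.67 → outlier.
673: M = 5.97 → outlier.

665, 673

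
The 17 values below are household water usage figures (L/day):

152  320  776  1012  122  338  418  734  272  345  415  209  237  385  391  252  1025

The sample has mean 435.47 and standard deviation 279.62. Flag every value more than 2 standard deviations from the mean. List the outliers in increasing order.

1012, 1025

Cutoffs at x̄ ± 2s: 435.47 ± 2·279.62 = [-123.77, 994.71].
1012: z = 2.06, |z| > 2 → outlier.
1025: z = 2.11, |z| > 2 → outlier.
Every other value lies within [-123.77, 994.71].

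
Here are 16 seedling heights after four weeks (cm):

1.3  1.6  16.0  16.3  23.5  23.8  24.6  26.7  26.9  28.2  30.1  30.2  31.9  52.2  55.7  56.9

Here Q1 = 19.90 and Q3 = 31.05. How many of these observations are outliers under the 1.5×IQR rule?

5

IQR = 11.15; fences at 19.90 − 16.725 = 3.175 and 31.05 + 16.725 = 47.775.
Outside the cutoffs: 1.3, 1.6, 52.2, 55.7, 56.9.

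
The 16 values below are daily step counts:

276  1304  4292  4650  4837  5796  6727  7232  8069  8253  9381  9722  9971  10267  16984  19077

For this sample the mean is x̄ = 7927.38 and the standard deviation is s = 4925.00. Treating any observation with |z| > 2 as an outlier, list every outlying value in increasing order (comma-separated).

19077

Cutoffs at x̄ ± 2s: 7927.38 ± 2·4925.00 = [-1922.62, 17777.38].
19077: z = 2.26, |z| > 2 → outlier.
Every other value lies within [-1922.62, 17777.38].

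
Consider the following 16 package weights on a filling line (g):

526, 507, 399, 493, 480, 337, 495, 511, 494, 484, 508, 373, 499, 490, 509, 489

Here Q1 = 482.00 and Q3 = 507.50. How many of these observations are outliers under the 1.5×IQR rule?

3

IQR = 25.50; fences at 482.00 − 38.25 = 443.75 and 507.50 + 38.25 = 545.75.
Outside the cutoffs: 337, 373, 399.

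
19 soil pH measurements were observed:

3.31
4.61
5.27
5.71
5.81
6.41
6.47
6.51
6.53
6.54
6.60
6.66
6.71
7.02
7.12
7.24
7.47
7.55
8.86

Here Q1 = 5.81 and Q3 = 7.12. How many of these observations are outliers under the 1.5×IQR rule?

1

IQR = 1.31; fences at 5.81 − 1.965 = 3.845 and 7.12 + 1.965 = 9.085.
Outside the cutoffs: 3.31.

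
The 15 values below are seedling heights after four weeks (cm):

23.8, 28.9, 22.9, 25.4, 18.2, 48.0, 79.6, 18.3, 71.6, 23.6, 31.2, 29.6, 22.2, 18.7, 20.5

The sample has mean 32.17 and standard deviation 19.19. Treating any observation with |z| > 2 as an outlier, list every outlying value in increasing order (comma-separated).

Cutoffs at x̄ ± 2s: 32.17 ± 2·19.19 = [-6.21, 70.55].
71.6: z = 2.05, |z| > 2 → outlier.
79.6: z = 2.47, |z| > 2 → outlier.
Every other value lies within [-6.21, 70.55].

71.6, 79.6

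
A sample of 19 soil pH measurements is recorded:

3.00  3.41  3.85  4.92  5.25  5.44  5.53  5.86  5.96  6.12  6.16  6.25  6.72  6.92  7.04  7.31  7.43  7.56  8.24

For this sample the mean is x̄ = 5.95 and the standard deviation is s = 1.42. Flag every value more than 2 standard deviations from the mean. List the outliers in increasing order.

3.00

Cutoffs at x̄ ± 2s: 5.95 ± 2·1.42 = [3.11, 8.79].
3.00: z = -2.08, |z| > 2 → outlier.
Every other value lies within [3.11, 8.79].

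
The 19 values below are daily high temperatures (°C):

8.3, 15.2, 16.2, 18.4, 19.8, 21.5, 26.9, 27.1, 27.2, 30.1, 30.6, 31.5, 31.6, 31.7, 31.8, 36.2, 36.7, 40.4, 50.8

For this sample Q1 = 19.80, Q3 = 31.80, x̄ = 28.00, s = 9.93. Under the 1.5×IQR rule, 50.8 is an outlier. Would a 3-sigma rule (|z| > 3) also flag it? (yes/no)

z = (50.8 − 28.00) / 9.93 = 2.30.
|z| = 2.30 ≤ 3.

no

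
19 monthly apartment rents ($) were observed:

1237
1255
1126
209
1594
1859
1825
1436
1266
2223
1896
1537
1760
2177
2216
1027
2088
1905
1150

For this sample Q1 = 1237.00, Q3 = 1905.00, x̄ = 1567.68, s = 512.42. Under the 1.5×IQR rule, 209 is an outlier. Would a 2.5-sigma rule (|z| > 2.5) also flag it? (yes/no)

z = (209 − 1567.68) / 512.42 = -2.65.
|z| = 2.65 > 2.5.

yes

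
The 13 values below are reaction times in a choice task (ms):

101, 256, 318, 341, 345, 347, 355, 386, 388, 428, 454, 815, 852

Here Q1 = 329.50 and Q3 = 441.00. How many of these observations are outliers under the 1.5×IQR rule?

3

IQR = 111.50; fences at 329.50 − 167.25 = 162.25 and 441.00 + 167.25 = 608.25.
Outside the cutoffs: 101, 815, 852.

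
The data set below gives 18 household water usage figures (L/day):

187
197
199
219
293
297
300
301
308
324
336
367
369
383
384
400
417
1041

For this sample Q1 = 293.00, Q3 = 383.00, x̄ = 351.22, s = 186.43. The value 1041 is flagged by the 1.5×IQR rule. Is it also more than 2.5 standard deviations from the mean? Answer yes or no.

yes

z = (1041 − 351.22) / 186.43 = 3.70.
|z| = 3.70 > 2.5.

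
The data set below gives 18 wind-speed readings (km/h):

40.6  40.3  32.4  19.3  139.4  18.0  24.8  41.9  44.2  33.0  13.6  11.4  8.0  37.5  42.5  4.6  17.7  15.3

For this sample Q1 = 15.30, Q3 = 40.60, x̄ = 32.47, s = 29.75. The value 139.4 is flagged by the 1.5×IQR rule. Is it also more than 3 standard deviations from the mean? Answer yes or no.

z = (139.4 − 32.47) / 29.75 = 3.59.
|z| = 3.59 > 3.

yes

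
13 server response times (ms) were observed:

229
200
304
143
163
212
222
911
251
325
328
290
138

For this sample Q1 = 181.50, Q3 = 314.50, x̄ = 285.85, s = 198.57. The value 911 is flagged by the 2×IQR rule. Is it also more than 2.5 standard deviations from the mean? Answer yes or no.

z = (911 − 285.85) / 198.57 = 3.15.
|z| = 3.15 > 2.5.

yes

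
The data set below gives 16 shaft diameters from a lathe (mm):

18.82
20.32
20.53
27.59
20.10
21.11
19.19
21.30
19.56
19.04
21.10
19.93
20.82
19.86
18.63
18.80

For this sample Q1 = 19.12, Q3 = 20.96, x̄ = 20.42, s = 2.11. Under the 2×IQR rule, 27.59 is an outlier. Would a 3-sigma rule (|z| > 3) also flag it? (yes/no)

yes

z = (27.59 − 20.42) / 2.11 = 3.40.
|z| = 3.40 > 3.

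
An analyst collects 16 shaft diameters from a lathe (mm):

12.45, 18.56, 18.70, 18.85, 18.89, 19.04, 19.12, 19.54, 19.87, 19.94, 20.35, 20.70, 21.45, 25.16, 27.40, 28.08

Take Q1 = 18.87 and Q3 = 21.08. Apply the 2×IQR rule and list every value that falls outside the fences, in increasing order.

12.45, 27.40, 28.08

IQR = Q3 − Q1 = 21.08 − 18.87 = 2.21.
Lower fence = Q1 − 2·IQR = 18.87 − 4.42 = 14.45.
Upper fence = Q3 + 2·IQR = 21.08 + 4.42 = 25.50.
12.45 < 14.45 → outlier.
27.40 > 25.50 → outlier.
28.08 > 25.50 → outlier.
All remaining values lie within [14.45, 25.50].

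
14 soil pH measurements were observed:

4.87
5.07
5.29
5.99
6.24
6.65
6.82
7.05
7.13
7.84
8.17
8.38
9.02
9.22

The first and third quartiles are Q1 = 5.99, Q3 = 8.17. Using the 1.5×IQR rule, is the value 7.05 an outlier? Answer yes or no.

no

IQR = Q3 − Q1 = 8.17 − 5.99 = 2.18.
Lower fence = Q1 − 1.5·IQR = 5.99 − 3.27 = 2.72.
Upper fence = Q3 + 1.5·IQR = 8.17 + 3.27 = 11.44.
7.05 lies within [2.72, 11.44].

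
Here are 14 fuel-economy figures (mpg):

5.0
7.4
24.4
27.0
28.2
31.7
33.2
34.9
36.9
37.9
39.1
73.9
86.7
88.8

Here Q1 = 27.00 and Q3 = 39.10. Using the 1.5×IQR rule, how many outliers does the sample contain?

5

IQR = 12.10; fences at 27.00 − 18.15 = 8.85 and 39.10 + 18.15 = 57.25.
Outside the cutoffs: 5.0, 7.4, 73.9, 86.7, 88.8.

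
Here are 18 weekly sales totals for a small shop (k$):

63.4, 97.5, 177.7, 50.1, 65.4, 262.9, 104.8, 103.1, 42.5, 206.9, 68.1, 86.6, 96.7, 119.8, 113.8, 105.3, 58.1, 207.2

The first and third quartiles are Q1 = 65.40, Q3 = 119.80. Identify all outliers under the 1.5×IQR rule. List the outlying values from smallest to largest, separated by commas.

IQR = Q3 − Q1 = 119.80 − 65.40 = 54.40.
Lower fence = Q1 − 1.5·IQR = 65.40 − 81.60 = -16.20.
Upper fence = Q3 + 1.5·IQR = 119.80 + 81.60 = 201.40.
206.9 > 201.40 → outlier.
207.2 > 201.40 → outlier.
262.9 > 201.40 → outlier.
All remaining values lie within [-16.20, 201.40].

206.9, 207.2, 262.9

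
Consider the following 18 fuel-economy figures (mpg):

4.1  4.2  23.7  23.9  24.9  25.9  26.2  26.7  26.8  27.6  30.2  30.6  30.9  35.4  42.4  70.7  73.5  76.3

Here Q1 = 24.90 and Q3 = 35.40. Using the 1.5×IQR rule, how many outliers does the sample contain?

5

IQR = 10.50; fences at 24.90 − 15.75 = 9.15 and 35.40 + 15.75 = 51.15.
Outside the cutoffs: 4.1, 4.2, 70.7, 73.5, 76.3.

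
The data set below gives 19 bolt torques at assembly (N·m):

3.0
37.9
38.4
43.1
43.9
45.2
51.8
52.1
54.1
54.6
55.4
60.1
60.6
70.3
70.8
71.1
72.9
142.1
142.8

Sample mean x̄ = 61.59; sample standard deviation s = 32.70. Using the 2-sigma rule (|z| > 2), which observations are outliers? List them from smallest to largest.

142.1, 142.8

Cutoffs at x̄ ± 2s: 61.59 ± 2·32.70 = [-3.81, 126.99].
142.1: z = 2.46, |z| > 2 → outlier.
142.8: z = 2.48, |z| > 2 → outlier.
Every other value lies within [-3.81, 126.99].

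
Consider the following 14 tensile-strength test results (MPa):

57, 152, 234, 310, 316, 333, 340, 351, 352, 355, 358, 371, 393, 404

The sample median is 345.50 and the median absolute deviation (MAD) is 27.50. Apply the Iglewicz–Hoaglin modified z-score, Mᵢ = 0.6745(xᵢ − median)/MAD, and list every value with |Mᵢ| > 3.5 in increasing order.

|Mᵢ| > 3.5 ⇔ |xᵢ − 345.50| > 3.5·27.50/0.6745 = 142.70.
So outliers lie outside [202.80, 488.20].
57: M = -7.08 → outlier.
152: M = -4.75 → outlier.

57, 152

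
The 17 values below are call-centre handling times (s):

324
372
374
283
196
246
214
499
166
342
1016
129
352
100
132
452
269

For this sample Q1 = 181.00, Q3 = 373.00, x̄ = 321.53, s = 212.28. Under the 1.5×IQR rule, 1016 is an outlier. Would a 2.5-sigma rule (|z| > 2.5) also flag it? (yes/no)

yes

z = (1016 − 321.53) / 212.28 = 3.27.
|z| = 3.27 > 2.5.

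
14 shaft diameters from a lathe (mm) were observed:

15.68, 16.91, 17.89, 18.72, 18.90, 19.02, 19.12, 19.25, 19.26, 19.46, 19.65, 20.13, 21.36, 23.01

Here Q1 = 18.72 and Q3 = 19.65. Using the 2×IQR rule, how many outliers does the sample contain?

IQR = 0.93; fences at 18.72 − 1.86 = 16.86 and 19.65 + 1.86 = 21.51.
Outside the cutoffs: 15.68, 23.01.

2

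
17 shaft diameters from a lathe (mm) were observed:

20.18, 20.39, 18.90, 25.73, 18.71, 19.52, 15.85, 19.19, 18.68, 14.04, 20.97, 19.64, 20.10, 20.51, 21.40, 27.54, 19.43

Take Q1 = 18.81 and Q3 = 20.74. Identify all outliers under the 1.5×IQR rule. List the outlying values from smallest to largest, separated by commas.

14.04, 15.85, 25.73, 27.54

IQR = Q3 − Q1 = 20.74 − 18.81 = 1.93.
Lower fence = Q1 − 1.5·IQR = 18.81 − 2.895 = 15.915.
Upper fence = Q3 + 1.5·IQR = 20.74 + 2.895 = 23.635.
14.04 < 15.915 → outlier.
15.85 < 15.915 → outlier.
25.73 > 23.635 → outlier.
27.54 > 23.635 → outlier.
All remaining values lie within [15.915, 23.635].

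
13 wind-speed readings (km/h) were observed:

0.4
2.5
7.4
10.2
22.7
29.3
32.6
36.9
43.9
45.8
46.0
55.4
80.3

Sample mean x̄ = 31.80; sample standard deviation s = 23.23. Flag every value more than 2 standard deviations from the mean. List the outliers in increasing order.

Cutoffs at x̄ ± 2s: 31.80 ± 2·23.23 = [-14.66, 78.26].
80.3: z = 2.09, |z| > 2 → outlier.
Every other value lies within [-14.66, 78.26].

80.3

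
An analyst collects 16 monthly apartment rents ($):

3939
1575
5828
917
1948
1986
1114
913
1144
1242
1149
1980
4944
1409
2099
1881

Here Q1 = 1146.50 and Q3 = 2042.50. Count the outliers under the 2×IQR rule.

3

IQR = 896.00; fences at 1146.50 − 1792.00 = -645.50 and 2042.50 + 1792.00 = 3834.50.
Outside the cutoffs: 3939, 4944, 5828.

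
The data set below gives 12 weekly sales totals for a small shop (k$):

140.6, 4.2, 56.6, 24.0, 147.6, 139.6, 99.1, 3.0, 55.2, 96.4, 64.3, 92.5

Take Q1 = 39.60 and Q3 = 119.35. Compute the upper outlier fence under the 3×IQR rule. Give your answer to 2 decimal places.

IQR = Q3 − Q1 = 119.35 − 39.60 = 79.75.
Lower fence = Q1 − 3·IQR = 39.60 − 239.25 = -199.65.
Upper fence = Q3 + 3·IQR = 119.35 + 239.25 = 358.60.

358.60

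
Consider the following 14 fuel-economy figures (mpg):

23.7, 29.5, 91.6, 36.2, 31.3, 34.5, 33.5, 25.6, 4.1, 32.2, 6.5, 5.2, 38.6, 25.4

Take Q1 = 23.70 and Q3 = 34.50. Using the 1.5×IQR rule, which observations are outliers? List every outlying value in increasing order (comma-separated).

4.1, 5.2, 6.5, 91.6

IQR = Q3 − Q1 = 34.50 − 23.70 = 10.80.
Lower fence = Q1 − 1.5·IQR = 23.70 − 16.20 = 7.50.
Upper fence = Q3 + 1.5·IQR = 34.50 + 16.20 = 50.70.
4.1 < 7.50 → outlier.
5.2 < 7.50 → outlier.
6.5 < 7.50 → outlier.
91.6 > 50.70 → outlier.
All remaining values lie within [7.50, 50.70].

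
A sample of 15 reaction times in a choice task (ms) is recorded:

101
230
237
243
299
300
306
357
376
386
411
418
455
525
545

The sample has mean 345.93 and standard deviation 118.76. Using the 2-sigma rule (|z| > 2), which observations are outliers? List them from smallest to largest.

101

Cutoffs at x̄ ± 2s: 345.93 ± 2·118.76 = [108.41, 583.45].
101: z = -2.06, |z| > 2 → outlier.
Every other value lies within [108.41, 583.45].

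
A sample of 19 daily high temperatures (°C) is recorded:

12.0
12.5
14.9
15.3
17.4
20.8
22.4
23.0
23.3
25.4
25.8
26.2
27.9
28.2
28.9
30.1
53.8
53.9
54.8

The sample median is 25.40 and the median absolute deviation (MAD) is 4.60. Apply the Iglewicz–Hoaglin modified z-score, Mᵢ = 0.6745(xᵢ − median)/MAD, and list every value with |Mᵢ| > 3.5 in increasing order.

53.8, 53.9, 54.8

|Mᵢ| > 3.5 ⇔ |xᵢ − 25.40| > 3.5·4.60/0.6745 = 23.87.
So outliers lie outside [1.53, 49.27].
53.8: M = 4.16 → outlier.
53.9: M = 4.18 → outlier.
54.8: M = 4.31 → outlier.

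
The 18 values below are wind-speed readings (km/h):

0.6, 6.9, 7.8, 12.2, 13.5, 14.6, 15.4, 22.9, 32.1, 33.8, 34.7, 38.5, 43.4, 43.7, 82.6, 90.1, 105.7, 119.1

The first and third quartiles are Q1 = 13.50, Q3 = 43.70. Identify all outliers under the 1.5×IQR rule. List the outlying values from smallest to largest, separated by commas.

IQR = Q3 − Q1 = 43.70 − 13.50 = 30.20.
Lower fence = Q1 − 1.5·IQR = 13.50 − 45.30 = -31.80.
Upper fence = Q3 + 1.5·IQR = 43.70 + 45.30 = 89.00.
90.1 > 89.00 → outlier.
105.7 > 89.00 → outlier.
119.1 > 89.00 → outlier.
All remaining values lie within [-31.80, 89.00].

90.1, 105.7, 119.1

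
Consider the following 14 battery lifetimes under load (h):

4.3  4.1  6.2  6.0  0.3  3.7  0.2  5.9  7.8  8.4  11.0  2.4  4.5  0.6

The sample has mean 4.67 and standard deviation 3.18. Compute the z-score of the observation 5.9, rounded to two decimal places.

z = (5.9 − 4.67) / 3.18 = 0.39.

0.39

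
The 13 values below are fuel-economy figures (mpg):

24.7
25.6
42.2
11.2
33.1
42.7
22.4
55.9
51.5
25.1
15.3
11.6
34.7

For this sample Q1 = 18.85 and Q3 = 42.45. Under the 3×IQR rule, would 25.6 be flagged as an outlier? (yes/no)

no

IQR = Q3 − Q1 = 42.45 − 18.85 = 23.60.
Lower fence = Q1 − 3·IQR = 18.85 − 70.80 = -51.95.
Upper fence = Q3 + 3·IQR = 42.45 + 70.80 = 113.25.
25.6 lies within [-51.95, 113.25].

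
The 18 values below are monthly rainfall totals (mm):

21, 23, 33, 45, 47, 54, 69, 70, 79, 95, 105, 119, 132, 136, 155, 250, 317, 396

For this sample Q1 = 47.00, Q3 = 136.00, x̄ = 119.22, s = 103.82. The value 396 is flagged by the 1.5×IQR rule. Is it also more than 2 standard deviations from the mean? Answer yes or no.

yes

z = (396 − 119.22) / 103.82 = 2.67.
|z| = 2.67 > 2.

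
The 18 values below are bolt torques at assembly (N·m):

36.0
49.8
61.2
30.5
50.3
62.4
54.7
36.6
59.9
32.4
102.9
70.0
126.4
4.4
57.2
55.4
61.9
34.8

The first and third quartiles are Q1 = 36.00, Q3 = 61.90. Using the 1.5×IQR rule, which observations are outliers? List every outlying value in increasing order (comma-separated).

IQR = Q3 − Q1 = 61.90 − 36.00 = 25.90.
Lower fence = Q1 − 1.5·IQR = 36.00 − 38.85 = -2.85.
Upper fence = Q3 + 1.5·IQR = 61.90 + 38.85 = 100.75.
102.9 > 100.75 → outlier.
126.4 > 100.75 → outlier.
All remaining values lie within [-2.85, 100.75].

102.9, 126.4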